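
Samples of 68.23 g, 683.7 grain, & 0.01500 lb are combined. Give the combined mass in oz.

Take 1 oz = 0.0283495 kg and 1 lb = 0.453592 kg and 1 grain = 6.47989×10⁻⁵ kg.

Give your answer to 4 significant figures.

4.209 oz

68.23 g × 0.001 → 0.06823 kg
683.7 grain × 6.47989×10⁻⁵ → 0.044303 kg
0.01500 lb × 0.453592 → 0.00680388 kg
Total: 0.06823 + 0.044303 + 0.00680388 = 0.119337 kg
In oz: 0.119337 / 0.0283495 = 4.20949 oz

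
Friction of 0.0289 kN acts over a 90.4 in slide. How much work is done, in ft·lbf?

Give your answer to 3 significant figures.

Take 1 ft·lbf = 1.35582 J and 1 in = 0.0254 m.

0.0289 kN × 1000 → 28.9 N
90.4 in × 0.0254 → 2.29616 m
W = F × d = 28.9 N × 2.29616 m = 66.359 J
66.359 J ÷ (1.35582 J/ft·lbf) = 48.9438 ft·lbf

48.9 ft·lbf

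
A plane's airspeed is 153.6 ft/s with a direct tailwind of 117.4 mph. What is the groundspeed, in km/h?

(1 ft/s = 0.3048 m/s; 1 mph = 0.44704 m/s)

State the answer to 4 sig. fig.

357.5 km/h

153.6 ft/s × 0.3048 = 46.8173 m/s
117.4 mph × 0.44704 = 52.4825 m/s
Combined: 46.8173 + 52.4825 = 99.2998 m/s
In km/h: 99.2998 / (1/3.6) = 357.479 km/h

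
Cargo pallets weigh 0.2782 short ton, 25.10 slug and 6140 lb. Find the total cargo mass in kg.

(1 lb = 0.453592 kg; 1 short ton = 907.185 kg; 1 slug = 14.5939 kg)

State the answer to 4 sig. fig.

0.2782 short ton × 907.185 = 252.379 kg
25.10 slug × 14.5939 = 366.307 kg
6140 lb × 0.453592 = 2785.05 kg
Sum: 252.379 + 366.307 + 2785.05 = 3403.74 kg

3404 kg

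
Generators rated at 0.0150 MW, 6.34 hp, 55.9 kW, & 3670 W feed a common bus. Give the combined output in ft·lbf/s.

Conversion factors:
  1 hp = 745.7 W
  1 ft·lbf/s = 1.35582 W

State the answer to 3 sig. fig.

5.85×10⁴ ft·lbf/s

0.0150 MW × 1000000 → 15000 W
6.34 hp × 745.7 → 4727.74 W
55.9 kW × 1000 → 55900 W
3670 W (already W)
Combined: 15000 + 4727.74 + 55900 + 3670 = 79297.7 W
In ft·lbf/s: 79297.7 / 1.35582 = 58486.9 ft·lbf/s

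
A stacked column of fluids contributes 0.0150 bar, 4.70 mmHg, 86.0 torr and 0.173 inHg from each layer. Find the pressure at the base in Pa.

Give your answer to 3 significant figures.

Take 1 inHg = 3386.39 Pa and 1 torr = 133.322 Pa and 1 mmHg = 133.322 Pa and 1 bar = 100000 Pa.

1.42×10⁴ Pa

0.0150 bar × 100000 = 1500 Pa
4.70 mmHg × 133.322 = 626.613 Pa
86.0 torr × 133.322 = 11465.7 Pa
0.173 inHg × 3386.39 = 585.845 Pa
Sum: 1500 + 626.613 + 11465.7 + 585.845 = 14178.2 Pa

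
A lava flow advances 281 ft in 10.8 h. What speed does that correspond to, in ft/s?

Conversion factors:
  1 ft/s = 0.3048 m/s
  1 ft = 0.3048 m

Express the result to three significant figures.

0.00723 ft/s

281 ft × 0.3048 → 85.6488 m
10.8 h × 3600 → 38880 s
v = d / t = 85.6488 m / 38880 s = 0.0022029 m/s
0.0022029 m/s ÷ (0.3048 m/s/ft/s) = 0.00722736 ft/s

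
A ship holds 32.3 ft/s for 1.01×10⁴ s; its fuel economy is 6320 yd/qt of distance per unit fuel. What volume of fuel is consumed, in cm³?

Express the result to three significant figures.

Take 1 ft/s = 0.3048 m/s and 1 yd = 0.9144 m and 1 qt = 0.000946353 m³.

32.3 ft/s → 9.84504 m/s
d = v × t = 9.84504 × 10100 = 99434.9 m
6320 yd/qt → 6.10661×10⁶ m/m³
V = d / (distance per unit fuel) = 99434.9 / 6.10661×10⁶ = 0.0162832 m³
In cm³: 0.0162832 / 10⁻⁶ = 16283.2 cm³

1.63×10⁴ cm³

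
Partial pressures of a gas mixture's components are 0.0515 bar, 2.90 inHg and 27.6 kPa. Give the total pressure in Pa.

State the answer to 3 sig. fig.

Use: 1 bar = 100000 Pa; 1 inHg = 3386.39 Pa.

4.26×10⁴ Pa

0.0515 bar × 100000 = 5150 Pa
2.90 inHg × 3386.39 = 9820.53 Pa
27.6 kPa × 1000 = 27600 Pa
Total: 5150 + 9820.53 + 27600 = 42570.5 Pa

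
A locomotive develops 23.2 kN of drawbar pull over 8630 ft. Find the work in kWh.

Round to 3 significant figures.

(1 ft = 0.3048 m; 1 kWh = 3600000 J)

23.2 kN × 1000 → 23200 N
8630 ft × 0.3048 → 2630.42 m
W = F × d = 23200 N × 2630.42 m = 6.10257×10⁷ J
6.10257×10⁷ J ÷ (3600000 J/kWh) = 16.9516 kWh

17.0 kWh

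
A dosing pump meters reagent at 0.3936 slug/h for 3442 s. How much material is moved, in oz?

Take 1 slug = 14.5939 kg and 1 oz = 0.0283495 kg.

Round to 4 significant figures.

193.7 oz

0.3936 slug/h → 0.0015956 kg/s
m = ṁ × t = 0.0015956 × 3442 = 5.49206 kg
In oz: 5.49206 / 0.0283495 = 193.727 oz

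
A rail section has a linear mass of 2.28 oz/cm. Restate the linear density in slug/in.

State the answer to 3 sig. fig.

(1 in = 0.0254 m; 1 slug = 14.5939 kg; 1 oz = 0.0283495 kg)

0.0112 slug/in

2.28 oz/cm × 0.0283495 kg/oz ÷ 0.01 m/cm = 6.46369 kg/m
6.46369 kg/m ÷ 14.5939 kg/slug × 0.0254 m/in = 0.0112497 slug/in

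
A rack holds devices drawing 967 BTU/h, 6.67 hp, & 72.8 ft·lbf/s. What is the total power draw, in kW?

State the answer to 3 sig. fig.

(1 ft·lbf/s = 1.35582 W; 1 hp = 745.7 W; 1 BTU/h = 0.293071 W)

967 BTU/h × 0.293071 = 283.4 W
6.67 hp × 745.7 = 4973.82 W
72.8 ft·lbf/s × 1.35582 = 98.7037 W
Total: 283.4 + 4973.82 + 98.7037 = 5355.92 W
In kW: 5355.92 / 1000 = 5.35592 kW

5.36 kW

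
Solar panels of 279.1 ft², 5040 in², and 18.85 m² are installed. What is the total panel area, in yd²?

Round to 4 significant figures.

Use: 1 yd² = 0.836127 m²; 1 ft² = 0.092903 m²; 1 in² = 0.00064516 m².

279.1 ft² × 0.092903 → 25.9292 m²
5040 in² × 0.00064516 → 3.25161 m²
18.85 m² (already m²)
Total: 25.9292 + 3.25161 + 18.85 = 48.0308 m²
In yd²: 48.0308 / 0.836127 = 57.4444 yd²

57.44 yd²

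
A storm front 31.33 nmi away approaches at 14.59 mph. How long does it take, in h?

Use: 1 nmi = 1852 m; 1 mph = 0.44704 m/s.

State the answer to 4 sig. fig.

2.471 h

31.33 nmi × 1852 → 58023.2 m
14.59 mph × 0.44704 → 6.52231 m/s
t = d / v = 58023.2 m / 6.52231 m/s = 8896.11 s
8896.11 s ÷ (3600 s/h) = 2.47114 h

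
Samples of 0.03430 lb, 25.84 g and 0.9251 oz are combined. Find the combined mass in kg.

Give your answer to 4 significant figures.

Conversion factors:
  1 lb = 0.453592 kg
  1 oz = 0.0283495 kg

0.06762 kg

0.03430 lb × 0.453592 = 0.0155582 kg
25.84 g × 0.001 = 0.02584 kg
0.9251 oz × 0.0283495 = 0.0262261 kg
Total: 0.0155582 + 0.02584 + 0.0262261 = 0.0676243 kg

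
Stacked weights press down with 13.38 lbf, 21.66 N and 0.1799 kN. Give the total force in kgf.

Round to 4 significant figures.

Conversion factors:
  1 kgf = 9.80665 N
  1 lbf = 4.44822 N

26.62 kgf

13.38 lbf × 4.44822 = 59.5172 N
21.66 N (already N)
0.1799 kN × 1000 = 179.9 N
Sum: 59.5172 + 21.66 + 179.9 = 261.077 N
In kgf: 261.077 / 9.80665 = 26.6224 kgf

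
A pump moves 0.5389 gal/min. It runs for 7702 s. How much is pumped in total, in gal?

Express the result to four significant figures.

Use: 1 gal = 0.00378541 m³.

0.5389 gal/min → 3.39993×10⁻⁵ m³/s
V = Q × t = 3.39993×10⁻⁵ × 7702 = 0.261863 m³
In gal: 0.261863 / 0.00378541 = 69.1769 gal

69.18 gal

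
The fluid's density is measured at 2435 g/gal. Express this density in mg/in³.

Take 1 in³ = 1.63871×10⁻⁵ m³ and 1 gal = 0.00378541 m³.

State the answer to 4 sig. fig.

1.054×10⁴ mg/in³

2435 g/gal × 0.001 kg/g ÷ 0.00378541 m³/gal = 643.259 kg/m³
643.259 kg/m³ ÷ 10⁻⁶ kg/mg × 1.63871×10⁻⁵ m³/in³ = 10541.1 mg/in³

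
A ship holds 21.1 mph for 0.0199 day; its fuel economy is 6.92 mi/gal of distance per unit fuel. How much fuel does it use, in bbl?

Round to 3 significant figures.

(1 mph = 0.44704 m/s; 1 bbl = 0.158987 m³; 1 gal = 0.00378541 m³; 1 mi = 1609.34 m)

0.0347 bbl

21.1 mph → 9.43254 m/s
0.0199 day → 1719.36 s
d = v × t = 9.43254 × 1719.36 = 16217.9 m
6.92 mi/gal → 2.94199×10⁶ m/m³
V = d / (distance per unit fuel) = 16217.9 / 2.94199×10⁶ = 0.00551256 m³
In bbl: 0.00551256 / 0.158987 = 0.034673 bbl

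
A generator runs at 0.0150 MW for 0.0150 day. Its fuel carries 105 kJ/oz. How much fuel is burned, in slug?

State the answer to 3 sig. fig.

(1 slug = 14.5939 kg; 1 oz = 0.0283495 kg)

0.360 slug

0.0150 MW → 15000 W
0.0150 day → 1296 s
E = P × t = 15000 × 1296 = 1.944×10⁷ J
105 kJ/oz → 3.70377×10⁶ J/kg
m = E / e_s = 1.944×10⁷ / 3.70377×10⁶ = 5.24871 kg
In slug: 5.24871 / 14.5939 = 0.359651 slug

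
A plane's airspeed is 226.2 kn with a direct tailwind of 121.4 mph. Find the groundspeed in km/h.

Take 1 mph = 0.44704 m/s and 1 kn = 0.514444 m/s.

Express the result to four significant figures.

614.3 km/h

226.2 kn × 0.514444 = 116.367 m/s
121.4 mph × 0.44704 = 54.2707 m/s
Total: 116.367 + 54.2707 = 170.638 m/s
In km/h: 170.638 / (1/3.6) = 614.297 km/h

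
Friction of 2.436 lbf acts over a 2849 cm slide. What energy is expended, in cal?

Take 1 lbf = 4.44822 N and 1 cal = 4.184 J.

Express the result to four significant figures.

73.78 cal

2.436 lbf × 4.44822 → 10.8359 N
2849 cm × 0.01 → 28.49 m
W = F × d = 10.8359 N × 28.49 m = 308.715 J
308.715 J ÷ (4.184 J/cal) = 73.7847 cal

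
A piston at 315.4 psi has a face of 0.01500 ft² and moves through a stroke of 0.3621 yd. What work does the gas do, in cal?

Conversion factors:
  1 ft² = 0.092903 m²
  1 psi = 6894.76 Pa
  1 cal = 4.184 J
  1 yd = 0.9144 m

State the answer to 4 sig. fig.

315.4 psi → 2.17461×10⁶ Pa
0.01500 ft² → 0.00139354 m²
F = P × A = 2.17461×10⁶ × 0.00139354 = 3030.41 N
0.3621 yd → 0.331104 m
W = F × d = 3030.41 × 0.331104 = 1003.38 J
In cal: 1003.38 / 4.184 = 239.814 cal

239.8 cal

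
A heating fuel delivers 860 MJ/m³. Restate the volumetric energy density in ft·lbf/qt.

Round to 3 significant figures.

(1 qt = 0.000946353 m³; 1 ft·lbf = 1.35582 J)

6.00×10⁵ ft·lbf/qt

860 MJ/m³ × 1000000 J/MJ = 8.6×10⁸ J/m³
8.6×10⁸ J/m³ ÷ 1.35582 J/ft·lbf × 0.000946353 m³/qt = 600274 ft·lbf/qt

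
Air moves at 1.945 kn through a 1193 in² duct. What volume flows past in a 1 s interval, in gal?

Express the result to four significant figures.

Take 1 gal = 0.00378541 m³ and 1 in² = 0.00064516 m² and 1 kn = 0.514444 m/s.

1.945 kn × 0.514444 → 1.00059 m/s
1193 in² × 0.00064516 → 0.769676 m²
V = v × A × t = 1.00059 m/s × 0.769676 m² × 1 s = 0.77013 m³
0.77013 m³ ÷ (0.00378541 m³/gal) = 203.447 gal

203.4 gal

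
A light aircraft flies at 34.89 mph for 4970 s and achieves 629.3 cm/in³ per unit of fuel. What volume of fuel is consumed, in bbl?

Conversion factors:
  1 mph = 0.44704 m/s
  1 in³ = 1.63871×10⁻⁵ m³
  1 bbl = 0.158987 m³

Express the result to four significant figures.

34.89 mph → 15.5972 m/s
d = v × t = 15.5972 × 4970 = 77518.1 m
629.3 cm/in³ → 384022 m/m³
V = d / (distance per unit fuel) = 77518.1 / 384022 = 0.201858 m³
In bbl: 0.201858 / 0.158987 = 1.26965 bbl

1.270 bbl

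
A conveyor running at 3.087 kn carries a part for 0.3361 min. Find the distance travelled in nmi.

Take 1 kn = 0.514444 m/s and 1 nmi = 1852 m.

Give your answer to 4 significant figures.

0.01729 nmi

3.087 kn × 0.514444 → 1.58809 m/s
0.3361 min × 60 → 20.166 s
d = v × t = 1.58809 m/s × 20.166 s = 32.0254 m
32.0254 m ÷ (1852 m/nmi) = 0.0172923 nmi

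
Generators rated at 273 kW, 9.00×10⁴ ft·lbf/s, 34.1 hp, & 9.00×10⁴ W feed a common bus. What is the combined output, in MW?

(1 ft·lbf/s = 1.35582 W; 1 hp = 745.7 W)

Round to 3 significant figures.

273 kW × 1000 → 273000 W
9.00×10⁴ ft·lbf/s × 1.35582 → 122024 W
34.1 hp × 745.7 → 25428.4 W
9.00×10⁴ W (already W)
Sum: 273000 + 122024 + 25428.4 + 90000 = 510452 W
In MW: 510452 / 1000000 = 0.510452 MW

0.510 MW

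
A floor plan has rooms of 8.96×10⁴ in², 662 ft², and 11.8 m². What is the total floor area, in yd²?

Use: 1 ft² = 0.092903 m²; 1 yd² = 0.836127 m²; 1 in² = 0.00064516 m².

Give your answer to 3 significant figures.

157 yd²

8.96×10⁴ in² × 0.00064516 → 57.8063 m²
662 ft² × 0.092903 → 61.5018 m²
11.8 m² (already m²)
Sum: 57.8063 + 61.5018 + 11.8 = 131.108 m²
In yd²: 131.108 / 0.836127 = 156.804 yd²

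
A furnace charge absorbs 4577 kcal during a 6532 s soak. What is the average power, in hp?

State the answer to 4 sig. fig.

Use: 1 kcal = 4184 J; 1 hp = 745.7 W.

4577 kcal × 4184 = 1.91502×10⁷ J
P = E / t = 1.91502×10⁷ J / 6532 s = 2931.75 W
2931.75 W ÷ (745.7 W/hp) = 3.93154 hp

3.932 hp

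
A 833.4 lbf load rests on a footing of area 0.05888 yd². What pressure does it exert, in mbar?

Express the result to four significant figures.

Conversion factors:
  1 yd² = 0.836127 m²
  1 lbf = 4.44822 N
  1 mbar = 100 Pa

753.0 mbar

833.4 lbf × 4.44822 = 3707.15 N
0.05888 yd² × 0.836127 = 0.0492312 m²
P = F / A = 3707.15 N / 0.0492312 m² = 75300.8 Pa
75300.8 Pa ÷ (100 Pa/mbar) = 753.008 mbar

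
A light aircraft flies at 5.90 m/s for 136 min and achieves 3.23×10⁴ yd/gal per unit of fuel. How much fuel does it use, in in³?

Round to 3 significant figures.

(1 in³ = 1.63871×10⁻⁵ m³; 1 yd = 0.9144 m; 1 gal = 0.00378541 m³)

377 in³

136 min → 8160 s
d = v × t = 5.9 × 8160 = 48144 m
3.23×10⁴ yd/gal → 7.80236×10⁶ m/m³
V = d / (distance per unit fuel) = 48144 / 7.80236×10⁶ = 0.00617044 m³
In in³: 0.00617044 / 1.63871×10⁻⁵ = 376.543 in³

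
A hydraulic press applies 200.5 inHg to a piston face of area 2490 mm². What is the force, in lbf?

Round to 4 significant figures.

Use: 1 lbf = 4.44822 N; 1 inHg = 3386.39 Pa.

380.1 lbf

200.5 inHg × 3386.39 = 678971 Pa
2490 mm² × 10⁻⁶ = 0.00249 m²
F = P × A = 678971 Pa × 0.00249 m² = 1690.64 N
1690.64 N ÷ (4.44822 N/lbf) = 380.071 lbf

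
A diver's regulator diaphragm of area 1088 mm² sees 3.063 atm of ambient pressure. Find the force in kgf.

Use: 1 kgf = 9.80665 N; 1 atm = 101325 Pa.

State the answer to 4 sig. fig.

34.43 kgf

3.063 atm × 101325 = 310358 Pa
1088 mm² × 10⁻⁶ = 0.001088 m²
F = P × A = 310358 Pa × 0.001088 m² = 337.67 N
337.67 N ÷ (9.80665 N/kgf) = 34.4328 kgf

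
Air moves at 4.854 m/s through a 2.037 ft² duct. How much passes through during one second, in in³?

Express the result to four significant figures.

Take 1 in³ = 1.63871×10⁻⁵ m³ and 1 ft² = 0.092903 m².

2.037 ft² × 0.092903 = 0.189243 m²
V = v × A × t = 4.854 m/s × 0.189243 m² × 1 s = 0.918586 m³
0.918586 m³ ÷ (1.63871×10⁻⁵ m³/in³) = 56055.4 in³

5.606×10⁴ in³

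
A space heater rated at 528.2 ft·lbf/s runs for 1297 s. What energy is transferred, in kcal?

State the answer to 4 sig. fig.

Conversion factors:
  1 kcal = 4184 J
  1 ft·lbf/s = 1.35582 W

528.2 ft·lbf/s × 1.35582 = 716.144 W
E = P × t = 716.144 W × 1297 s = 928839 J
928839 J ÷ (4184 J/kcal) = 221.998 kcal

222.0 kcal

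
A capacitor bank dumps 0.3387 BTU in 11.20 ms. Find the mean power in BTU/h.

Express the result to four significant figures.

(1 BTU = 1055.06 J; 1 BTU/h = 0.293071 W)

0.3387 BTU × 1055.06 → 357.349 J
11.20 ms × 0.001 → 0.0112 s
P = E / t = 357.349 J / 0.0112 s = 31906.2 W
31906.2 W ÷ (0.293071 W/BTU/h) = 108868 BTU/h

1.089×10⁵ BTU/h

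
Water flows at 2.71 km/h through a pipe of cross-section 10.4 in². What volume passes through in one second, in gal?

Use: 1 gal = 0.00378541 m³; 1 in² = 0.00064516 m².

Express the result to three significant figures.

2.71 km/h × (1/3.6) = 0.752778 m/s
10.4 in² × 0.00064516 = 0.00670966 m²
V = v × A × t = 0.752778 m/s × 0.00670966 m² × 1 s = 0.00505088 m³
0.00505088 m³ ÷ (0.00378541 m³/gal) = 1.3343 gal

1.33 gal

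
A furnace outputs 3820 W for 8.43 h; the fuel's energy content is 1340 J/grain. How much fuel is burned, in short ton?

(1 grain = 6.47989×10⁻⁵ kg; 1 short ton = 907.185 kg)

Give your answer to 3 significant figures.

0.00618 short ton

8.43 h → 30348 s
E = P × t = 3820 × 30348 = 1.15929×10⁸ J
1340 J/grain → 2.06794×10⁷ J/kg
m = E / e_s = 1.15929×10⁸ / 2.06794×10⁷ = 5.60601 kg
In short ton: 5.60601 / 907.185 = 0.00617957 short ton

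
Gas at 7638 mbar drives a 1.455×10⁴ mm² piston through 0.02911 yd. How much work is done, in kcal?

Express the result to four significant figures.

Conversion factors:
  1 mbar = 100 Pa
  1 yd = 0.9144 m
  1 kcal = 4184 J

7638 mbar → 763800 Pa
1.455×10⁴ mm² → 0.01455 m²
F = P × A = 763800 × 0.01455 = 11113.3 N
0.02911 yd → 0.0266182 m
W = F × d = 11113.3 × 0.0266182 = 295.816 J
In kcal: 295.816 / 4184 = 0.0707017 kcal

0.07070 kcal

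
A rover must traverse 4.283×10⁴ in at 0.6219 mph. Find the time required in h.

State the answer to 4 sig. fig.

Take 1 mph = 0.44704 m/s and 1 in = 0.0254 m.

1.087 h

4.283×10⁴ in × 0.0254 → 1087.88 m
0.6219 mph × 0.44704 → 0.278014 m/s
t = d / v = 1087.88 m / 0.278014 m/s = 3913.04 s
3913.04 s ÷ (3600 s/h) = 1.08696 h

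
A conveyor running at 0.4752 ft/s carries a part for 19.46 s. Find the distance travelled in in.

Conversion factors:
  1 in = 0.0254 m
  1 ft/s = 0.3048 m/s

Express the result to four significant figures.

111.0 in

0.4752 ft/s × 0.3048 = 0.144841 m/s
d = v × t = 0.144841 m/s × 19.46 s = 2.81861 m
2.81861 m ÷ (0.0254 m/in) = 110.969 in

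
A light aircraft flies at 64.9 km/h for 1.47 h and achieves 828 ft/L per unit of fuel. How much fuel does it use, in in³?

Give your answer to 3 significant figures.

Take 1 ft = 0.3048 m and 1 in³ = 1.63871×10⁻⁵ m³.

2.31×10⁴ in³

64.9 km/h → 18.0278 m/s
1.47 h → 5292 s
d = v × t = 18.0278 × 5292 = 95403.1 m
828 ft/L → 252374 m/m³
V = d / (distance per unit fuel) = 95403.1 / 252374 = 0.378023 m³
In in³: 0.378023 / 1.63871×10⁻⁵ = 23068.3 in³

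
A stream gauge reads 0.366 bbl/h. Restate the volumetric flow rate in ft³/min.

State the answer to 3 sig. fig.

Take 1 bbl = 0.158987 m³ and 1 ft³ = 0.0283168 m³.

0.366 bbl/h × 0.158987 m³/bbl ÷ 3600 s/h = 1.61637×10⁻⁵ m³/s
1.61637×10⁻⁵ m³/s ÷ 0.0283168 m³/ft³ × 60 s/min = 0.034249 ft³/min

0.0342 ft³/min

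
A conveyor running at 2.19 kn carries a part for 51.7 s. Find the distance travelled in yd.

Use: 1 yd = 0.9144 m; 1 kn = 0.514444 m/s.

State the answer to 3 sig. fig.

63.7 yd

2.19 kn × 0.514444 → 1.12663 m/s
d = v × t = 1.12663 m/s × 51.7 s = 58.2468 m
58.2468 m ÷ (0.9144 m/yd) = 63.6995 yd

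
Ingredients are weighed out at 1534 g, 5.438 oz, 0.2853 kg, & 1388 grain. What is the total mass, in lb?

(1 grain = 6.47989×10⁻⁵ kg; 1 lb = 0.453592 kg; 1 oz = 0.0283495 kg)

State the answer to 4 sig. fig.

1534 g × 0.001 = 1.534 kg
5.438 oz × 0.0283495 = 0.154165 kg
0.2853 kg (already kg)
1388 grain × 6.47989×10⁻⁵ = 0.0899409 kg
Combined: 1.534 + 0.154165 + 0.2853 + 0.0899409 = 2.06341 kg
In lb: 2.06341 / 0.453592 = 4.54904 lb

4.549 lb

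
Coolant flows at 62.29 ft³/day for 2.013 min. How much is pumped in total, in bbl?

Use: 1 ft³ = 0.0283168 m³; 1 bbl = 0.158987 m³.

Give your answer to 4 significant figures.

0.01551 bbl

62.29 ft³/day → 2.0415×10⁻⁵ m³/s
2.013 min → 120.78 s
V = Q × t = 2.0415×10⁻⁵ × 120.78 = 0.00246572 m³
In bbl: 0.00246572 / 0.158987 = 0.0155089 bbl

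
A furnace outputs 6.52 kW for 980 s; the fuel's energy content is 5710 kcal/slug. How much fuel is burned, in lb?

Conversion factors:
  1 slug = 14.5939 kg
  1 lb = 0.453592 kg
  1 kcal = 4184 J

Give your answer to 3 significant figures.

6.52 kW → 6520 W
E = P × t = 6520 × 980 = 6.3896×10⁶ J
5710 kcal/slug → 1.63703×10⁶ J/kg
m = E / e_s = 6.3896×10⁶ / 1.63703×10⁶ = 3.90317 kg
In lb: 3.90317 / 0.453592 = 8.60502 lb

8.61 lb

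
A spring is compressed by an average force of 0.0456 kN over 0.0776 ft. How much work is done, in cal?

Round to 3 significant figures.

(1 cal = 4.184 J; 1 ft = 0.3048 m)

0.0456 kN × 1000 → 45.6 N
0.0776 ft × 0.3048 → 0.0236525 m
W = F × d = 45.6 N × 0.0236525 m = 1.07855 J
1.07855 J ÷ (4.184 J/cal) = 0.25778 cal

0.258 cal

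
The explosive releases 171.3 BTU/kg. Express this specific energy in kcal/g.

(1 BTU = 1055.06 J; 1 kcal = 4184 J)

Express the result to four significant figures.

171.3 BTU/kg × 1055.06 J/BTU = 180732 J/kg
180732 J/kg ÷ 4184 J/kcal × 0.001 kg/g = 0.043196 kcal/g

0.04320 kcal/g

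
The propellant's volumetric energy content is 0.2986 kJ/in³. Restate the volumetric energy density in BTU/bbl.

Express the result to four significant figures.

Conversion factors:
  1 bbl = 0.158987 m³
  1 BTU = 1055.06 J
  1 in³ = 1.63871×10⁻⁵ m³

0.2986 kJ/in³ × 1000 J/kJ ÷ 1.63871×10⁻⁵ m³/in³ = 1.82216×10⁷ J/m³
1.82216×10⁷ J/m³ ÷ 1055.06 J/BTU × 0.158987 m³/bbl = 2745.81 BTU/bbl

2746 BTU/bbl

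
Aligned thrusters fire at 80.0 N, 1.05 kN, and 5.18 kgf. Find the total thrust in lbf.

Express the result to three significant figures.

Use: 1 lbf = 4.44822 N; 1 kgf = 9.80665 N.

265 lbf

80.0 N (already N)
1.05 kN × 1000 → 1050 N
5.18 kgf × 9.80665 → 50.7984 N
Combined: 80 + 1050 + 50.7984 = 1180.8 N
In lbf: 1180.8 / 4.44822 = 265.454 lbf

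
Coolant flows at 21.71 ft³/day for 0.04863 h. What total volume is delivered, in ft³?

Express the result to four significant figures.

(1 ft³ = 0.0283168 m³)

0.04399 ft³

21.71 ft³/day → 7.11525×10⁻⁶ m³/s
0.04863 h → 175.068 s
V = Q × t = 7.11525×10⁻⁶ × 175.068 = 0.00124565 m³
In ft³: 0.00124565 / 0.0283168 = 0.0439898 ft³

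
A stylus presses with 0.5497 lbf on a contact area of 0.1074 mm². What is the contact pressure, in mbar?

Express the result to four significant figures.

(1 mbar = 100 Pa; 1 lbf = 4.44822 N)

0.5497 lbf × 4.44822 → 2.44519 N
0.1074 mm² × 10⁻⁶ → 1.074×10⁻⁷ m²
P = F / A = 2.44519 N / 1.074×10⁻⁷ m² = 2.27671×10⁷ Pa
2.27671×10⁷ Pa ÷ (100 Pa/mbar) = 227671 mbar

2.277×10⁵ mbar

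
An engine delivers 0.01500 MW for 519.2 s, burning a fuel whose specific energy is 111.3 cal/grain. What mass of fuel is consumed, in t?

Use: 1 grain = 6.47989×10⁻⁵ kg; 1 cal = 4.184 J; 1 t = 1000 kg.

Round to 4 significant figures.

0.01500 MW → 15000 W
E = P × t = 15000 × 519.2 = 7.788×10⁶ J
111.3 cal/grain → 7.18653×10⁶ J/kg
m = E / e_s = 7.788×10⁶ / 7.18653×10⁶ = 1.08369 kg
In t: 1.08369 / 1000 = 0.00108369 t

0.001084 t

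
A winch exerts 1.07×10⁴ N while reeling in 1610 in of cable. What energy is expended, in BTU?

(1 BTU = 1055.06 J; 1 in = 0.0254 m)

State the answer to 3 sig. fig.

1610 in × 0.0254 = 40.894 m
W = F × d = 10700 N × 40.894 m = 437566 J
437566 J ÷ (1055.06 J/BTU) = 414.731 BTU

415 BTU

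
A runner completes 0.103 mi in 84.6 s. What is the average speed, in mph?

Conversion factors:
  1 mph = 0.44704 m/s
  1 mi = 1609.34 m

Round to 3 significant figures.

0.103 mi × 1609.34 = 165.762 m
v = d / t = 165.762 m / 84.6 s = 1.95936 m/s
1.95936 m/s ÷ (0.44704 m/s/mph) = 4.38296 mph

4.38 mph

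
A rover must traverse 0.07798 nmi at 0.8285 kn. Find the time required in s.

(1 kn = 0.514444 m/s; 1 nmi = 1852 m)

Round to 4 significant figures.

0.07798 nmi × 1852 = 144.419 m
0.8285 kn × 0.514444 = 0.426217 m/s
t = d / v = 144.419 m / 0.426217 m/s = 338.839 s

338.8 s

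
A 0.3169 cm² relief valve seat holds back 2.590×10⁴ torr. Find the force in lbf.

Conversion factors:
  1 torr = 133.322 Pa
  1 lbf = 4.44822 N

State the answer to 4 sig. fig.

24.60 lbf

2.590×10⁴ torr × 133.322 = 3.45304×10⁶ Pa
0.3169 cm² × 0.0001 = 3.169×10⁻⁵ m²
F = P × A = 3.45304×10⁶ Pa × 3.169×10⁻⁵ m² = 109.427 N
109.427 N ÷ (4.44822 N/lbf) = 24.6002 lbf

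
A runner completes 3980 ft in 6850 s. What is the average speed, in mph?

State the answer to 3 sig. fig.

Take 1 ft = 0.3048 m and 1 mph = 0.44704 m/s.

0.396 mph

3980 ft × 0.3048 = 1213.1 m
v = d / t = 1213.1 m / 6850 s = 0.177095 m/s
0.177095 m/s ÷ (0.44704 m/s/mph) = 0.39615 mph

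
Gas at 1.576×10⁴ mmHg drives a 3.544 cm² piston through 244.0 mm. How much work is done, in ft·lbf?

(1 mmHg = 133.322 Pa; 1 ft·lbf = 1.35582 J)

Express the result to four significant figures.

134.0 ft·lbf

1.576×10⁴ mmHg → 2.10115×10⁶ Pa
3.544 cm² → 3.544×10⁻⁴ m²
F = P × A = 2.10115×10⁶ × 3.544×10⁻⁴ = 744.648 N
244.0 mm → 0.244 m
W = F × d = 744.648 × 0.244 = 181.694 J
In ft·lbf: 181.694 / 1.35582 = 134.01 ft·lbf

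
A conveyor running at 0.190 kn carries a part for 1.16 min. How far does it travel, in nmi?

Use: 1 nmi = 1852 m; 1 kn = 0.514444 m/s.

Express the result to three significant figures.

0.00367 nmi

0.190 kn × 0.514444 = 0.0977444 m/s
1.16 min × 60 = 69.6 s
d = v × t = 0.0977444 m/s × 69.6 s = 6.80301 m
6.80301 m ÷ (1852 m/nmi) = 0.00367333 nmi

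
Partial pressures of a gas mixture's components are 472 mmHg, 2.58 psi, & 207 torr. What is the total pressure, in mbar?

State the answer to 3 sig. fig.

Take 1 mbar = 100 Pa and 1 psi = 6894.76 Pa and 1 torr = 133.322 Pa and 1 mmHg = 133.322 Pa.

472 mmHg × 133.322 = 62928 Pa
2.58 psi × 6894.76 = 17788.5 Pa
207 torr × 133.322 = 27597.7 Pa
Total: 62928 + 17788.5 + 27597.7 = 108314 Pa
In mbar: 108314 / 100 = 1083.14 mbar

1080 mbar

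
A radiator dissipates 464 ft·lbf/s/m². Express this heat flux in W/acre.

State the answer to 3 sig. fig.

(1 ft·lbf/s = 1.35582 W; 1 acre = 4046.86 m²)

2.55×10⁶ W/acre

464 ft·lbf/s/m² × 1.35582 W/ft·lbf/s = 629.1 W/m²
629.1 W/m² × 4046.86 m²/acre = 2.54588×10⁶ W/acre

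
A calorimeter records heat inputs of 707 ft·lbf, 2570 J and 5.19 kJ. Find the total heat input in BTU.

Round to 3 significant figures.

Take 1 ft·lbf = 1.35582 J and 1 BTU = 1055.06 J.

8.26 BTU

707 ft·lbf × 1.35582 = 958.565 J
2570 J (already J)
5.19 kJ × 1000 = 5190 J
Total: 958.565 + 2570 + 5190 = 8718.56 J
In BTU: 8718.56 / 1055.06 = 8.26357 BTU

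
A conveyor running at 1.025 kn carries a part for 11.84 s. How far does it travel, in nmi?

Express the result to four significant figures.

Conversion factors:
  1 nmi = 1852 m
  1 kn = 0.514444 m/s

0.003371 nmi

1.025 kn × 0.514444 = 0.527305 m/s
d = v × t = 0.527305 m/s × 11.84 s = 6.24329 m
6.24329 m ÷ (1852 m/nmi) = 0.00337111 nmi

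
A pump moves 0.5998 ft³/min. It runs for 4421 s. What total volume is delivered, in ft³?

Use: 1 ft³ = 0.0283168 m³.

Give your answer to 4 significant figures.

44.20 ft³

0.5998 ft³/min → 2.83074×10⁻⁴ m³/s
V = Q × t = 2.83074×10⁻⁴ × 4421 = 1.25147 m³
In ft³: 1.25147 / 0.0283168 = 44.1953 ft³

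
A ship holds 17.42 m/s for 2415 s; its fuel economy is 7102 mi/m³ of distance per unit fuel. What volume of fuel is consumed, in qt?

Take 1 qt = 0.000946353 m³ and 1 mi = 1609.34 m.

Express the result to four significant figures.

d = v × t = 17.42 × 2415 = 42069.3 m
7102 mi/m³ → 1.14295×10⁷ m/m³
V = d / (distance per unit fuel) = 42069.3 / 1.14295×10⁷ = 0.00368076 m³
In qt: 0.00368076 / 0.000946353 = 3.88942 qt

3.889 qt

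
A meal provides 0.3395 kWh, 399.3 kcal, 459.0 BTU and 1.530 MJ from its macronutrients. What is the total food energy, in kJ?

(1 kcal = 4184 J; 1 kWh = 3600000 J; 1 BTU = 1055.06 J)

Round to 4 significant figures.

4907 kJ

0.3395 kWh × 3600000 = 1.2222×10⁶ J
399.3 kcal × 4184 = 1.67067×10⁶ J
459.0 BTU × 1055.06 = 484273 J
1.530 MJ × 1000000 = 1.53×10⁶ J
Total: 1.2222×10⁶ + 1.67067×10⁶ + 484273 + 1.53×10⁶ = 4.90714×10⁶ J
In kJ: 4.90714×10⁶ / 1000 = 4907.14 kJ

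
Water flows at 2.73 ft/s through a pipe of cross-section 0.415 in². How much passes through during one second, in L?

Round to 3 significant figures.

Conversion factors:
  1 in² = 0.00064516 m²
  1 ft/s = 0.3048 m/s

0.223 L

2.73 ft/s × 0.3048 → 0.832104 m/s
0.415 in² × 0.00064516 → 2.67741×10⁻⁴ m²
V = v × A × t = 0.832104 m/s × 2.67741×10⁻⁴ m² × 1 s = 2.22788×10⁻⁴ m³
2.22788×10⁻⁴ m³ ÷ (0.001 m³/L) = 0.222788 L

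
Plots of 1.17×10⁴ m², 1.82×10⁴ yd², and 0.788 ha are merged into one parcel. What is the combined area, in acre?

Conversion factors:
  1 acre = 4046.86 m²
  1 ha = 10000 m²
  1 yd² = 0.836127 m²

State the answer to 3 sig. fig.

1.17×10⁴ m² (already m²)
1.82×10⁴ yd² × 0.836127 → 15217.5 m²
0.788 ha × 10000 → 7880 m²
Sum: 11700 + 15217.5 + 7880 = 34797.5 m²
In acre: 34797.5 / 4046.86 = 8.59864 acre

8.60 acre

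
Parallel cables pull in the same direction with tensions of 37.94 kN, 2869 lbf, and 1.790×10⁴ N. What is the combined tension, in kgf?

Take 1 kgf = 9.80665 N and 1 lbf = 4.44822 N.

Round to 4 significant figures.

37.94 kN × 1000 → 37940 N
2869 lbf × 4.44822 → 12761.9 N
1.790×10⁴ N (already N)
Total: 37940 + 12761.9 + 17900 = 68601.9 N
In kgf: 68601.9 / 9.80665 = 6995.45 kgf

6995 kgf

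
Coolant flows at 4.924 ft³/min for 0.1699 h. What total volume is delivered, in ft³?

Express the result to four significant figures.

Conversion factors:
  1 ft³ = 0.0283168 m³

50.20 ft³

4.924 ft³/min → 0.00232387 m³/s
0.1699 h → 611.64 s
V = Q × t = 0.00232387 × 611.64 = 1.42137 m³
In ft³: 1.42137 / 0.0283168 = 50.1953 ft³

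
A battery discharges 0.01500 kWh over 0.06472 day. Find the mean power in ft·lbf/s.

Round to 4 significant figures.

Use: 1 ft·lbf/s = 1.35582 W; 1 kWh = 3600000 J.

7.123 ft·lbf/s

0.01500 kWh × 3600000 = 54000 J
0.06472 day × 86400 = 5591.81 s
P = E / t = 54000 J / 5591.81 s = 9.65698 W
9.65698 W ÷ (1.35582 W/ft·lbf/s) = 7.12261 ft·lbf/s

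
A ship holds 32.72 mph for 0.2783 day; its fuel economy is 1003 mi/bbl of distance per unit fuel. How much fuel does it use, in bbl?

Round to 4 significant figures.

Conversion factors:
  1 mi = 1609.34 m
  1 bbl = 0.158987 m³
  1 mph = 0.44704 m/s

0.2179 bbl

32.72 mph → 14.6271 m/s
0.2783 day → 24045.1 s
d = v × t = 14.6271 × 24045.1 = 351710 m
1003 mi/bbl → 1.01528×10⁷ m/m³
V = d / (distance per unit fuel) = 351710 / 1.01528×10⁷ = 0.0346417 m³
In bbl: 0.0346417 / 0.158987 = 0.21789 bbl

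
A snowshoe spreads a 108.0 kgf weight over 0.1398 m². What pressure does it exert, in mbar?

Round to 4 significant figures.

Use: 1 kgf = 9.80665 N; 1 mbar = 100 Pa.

108.0 kgf × 9.80665 = 1059.12 N
P = F / A = 1059.12 N / 0.1398 m² = 7575.97 Pa
7575.97 Pa ÷ (100 Pa/mbar) = 75.7597 mbar

75.76 mbar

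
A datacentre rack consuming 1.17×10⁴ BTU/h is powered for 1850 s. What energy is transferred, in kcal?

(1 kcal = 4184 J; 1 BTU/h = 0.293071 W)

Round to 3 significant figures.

1.17×10⁴ BTU/h × 0.293071 → 3428.93 W
E = P × t = 3428.93 W × 1850 s = 6.34352×10⁶ J
6.34352×10⁶ J ÷ (4184 J/kcal) = 1516.14 kcal

1520 kcal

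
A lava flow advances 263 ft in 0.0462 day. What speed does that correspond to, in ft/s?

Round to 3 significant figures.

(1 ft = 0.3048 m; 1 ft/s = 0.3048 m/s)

263 ft × 0.3048 → 80.1624 m
0.0462 day × 86400 → 3991.68 s
v = d / t = 80.1624 m / 3991.68 s = 0.0200824 m/s
0.0200824 m/s ÷ (0.3048 m/s/ft/s) = 0.0658871 ft/s

0.0659 ft/s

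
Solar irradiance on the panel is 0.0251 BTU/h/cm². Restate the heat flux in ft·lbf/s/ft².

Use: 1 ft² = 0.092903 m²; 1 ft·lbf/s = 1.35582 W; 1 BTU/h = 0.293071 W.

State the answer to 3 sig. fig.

5.04 ft·lbf/s/ft²

0.0251 BTU/h/cm² × 0.293071 W/BTU/h ÷ 0.0001 m²/cm² = 73.5608 W/m²
73.5608 W/m² ÷ 1.35582 W/ft·lbf/s × 0.092903 m²/ft² = 5.04051 ft·lbf/s/ft²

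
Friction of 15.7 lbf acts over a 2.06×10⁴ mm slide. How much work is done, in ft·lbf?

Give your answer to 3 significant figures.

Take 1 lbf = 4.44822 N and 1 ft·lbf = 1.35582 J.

1060 ft·lbf

15.7 lbf × 4.44822 → 69.8371 N
2.06×10⁴ mm × 0.001 → 20.6 m
W = F × d = 69.8371 N × 20.6 m = 1438.64 J
1438.64 J ÷ (1.35582 J/ft·lbf) = 1061.08 ft·lbf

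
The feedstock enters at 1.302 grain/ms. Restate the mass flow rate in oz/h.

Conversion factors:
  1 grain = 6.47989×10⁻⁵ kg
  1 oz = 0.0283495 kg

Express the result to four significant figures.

1.302 grain/ms × 6.47989×10⁻⁵ kg/grain ÷ 0.001 s/ms = 0.0843682 kg/s
0.0843682 kg/s ÷ 0.0283495 kg/oz × 3600 s/h = 10713.6 oz/h

1.071×10⁴ oz/h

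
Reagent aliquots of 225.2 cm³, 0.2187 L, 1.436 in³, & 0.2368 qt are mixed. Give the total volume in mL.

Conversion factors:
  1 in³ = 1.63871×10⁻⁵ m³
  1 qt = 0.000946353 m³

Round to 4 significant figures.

225.2 cm³ × 10⁻⁶ → 2.252×10⁻⁴ m³
0.2187 L × 0.001 → 2.187×10⁻⁴ m³
1.436 in³ × 1.63871×10⁻⁵ → 2.35319×10⁻⁵ m³
0.2368 qt × 0.000946353 → 2.24096×10⁻⁴ m³
Sum: 2.252×10⁻⁴ + 2.187×10⁻⁴ + 2.35319×10⁻⁵ + 2.24096×10⁻⁴ = 6.91528×10⁻⁴ m³
In mL: 6.91528×10⁻⁴ / 10⁻⁶ = 691.528 mL

691.5 mL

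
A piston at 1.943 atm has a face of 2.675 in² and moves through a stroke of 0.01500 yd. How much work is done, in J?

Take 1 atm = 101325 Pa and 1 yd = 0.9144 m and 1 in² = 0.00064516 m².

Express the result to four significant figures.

1.943 atm → 196874 Pa
2.675 in² → 0.0017258 m²
F = P × A = 196874 × 0.0017258 = 339.765 N
0.01500 yd → 0.013716 m
W = F × d = 339.765 × 0.013716 = 4.66022 J

4.660 J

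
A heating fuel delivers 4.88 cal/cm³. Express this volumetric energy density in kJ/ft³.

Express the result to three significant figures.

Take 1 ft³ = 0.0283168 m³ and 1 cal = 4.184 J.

578 kJ/ft³

4.88 cal/cm³ × 4.184 J/cal ÷ 10⁻⁶ m³/cm³ = 2.04179×10⁷ J/m³
2.04179×10⁷ J/m³ ÷ 1000 J/kJ × 0.0283168 m³/ft³ = 578.17 kJ/ft³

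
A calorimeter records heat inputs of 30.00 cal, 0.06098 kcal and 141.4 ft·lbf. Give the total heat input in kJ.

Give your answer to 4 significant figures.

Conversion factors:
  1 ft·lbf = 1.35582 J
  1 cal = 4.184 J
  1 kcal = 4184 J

0.5724 kJ

30.00 cal × 4.184 → 125.52 J
0.06098 kcal × 4184 → 255.14 J
141.4 ft·lbf × 1.35582 → 191.713 J
Total: 125.52 + 255.14 + 191.713 = 572.373 J
In kJ: 572.373 / 1000 = 0.572373 kJ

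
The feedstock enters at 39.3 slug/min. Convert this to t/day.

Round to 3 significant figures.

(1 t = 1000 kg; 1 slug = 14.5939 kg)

826 t/day

39.3 slug/min × 14.5939 kg/slug ÷ 60 s/min = 9.559 kg/s
9.559 kg/s ÷ 1000 kg/t × 86400 s/day = 825.898 t/day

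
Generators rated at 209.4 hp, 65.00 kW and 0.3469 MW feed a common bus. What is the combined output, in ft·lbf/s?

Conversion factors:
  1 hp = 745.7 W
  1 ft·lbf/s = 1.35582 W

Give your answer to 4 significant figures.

209.4 hp × 745.7 → 156150 W
65.00 kW × 1000 → 65000 W
0.3469 MW × 1000000 → 346900 W
Total: 156150 + 65000 + 346900 = 568050 W
In ft·lbf/s: 568050 / 1.35582 = 418972 ft·lbf/s

4.190×10⁵ ft·lbf/s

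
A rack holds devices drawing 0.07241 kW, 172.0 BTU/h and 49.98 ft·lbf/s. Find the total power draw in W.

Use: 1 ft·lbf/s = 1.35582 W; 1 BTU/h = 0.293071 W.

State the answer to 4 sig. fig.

0.07241 kW × 1000 = 72.41 W
172.0 BTU/h × 0.293071 = 50.4082 W
49.98 ft·lbf/s × 1.35582 = 67.7639 W
Combined: 72.41 + 50.4082 + 67.7639 = 190.582 W

190.6 W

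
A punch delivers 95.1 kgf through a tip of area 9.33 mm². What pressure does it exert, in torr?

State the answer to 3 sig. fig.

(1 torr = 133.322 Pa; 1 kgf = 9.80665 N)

95.1 kgf × 9.80665 = 932.612 N
9.33 mm² × 10⁻⁶ = 9.33×10⁻⁶ m²
P = F / A = 932.612 N / 9.33×10⁻⁶ m² = 9.99584×10⁷ Pa
9.99584×10⁷ Pa ÷ (133.322 Pa/torr) = 749752 torr

7.50×10⁵ torr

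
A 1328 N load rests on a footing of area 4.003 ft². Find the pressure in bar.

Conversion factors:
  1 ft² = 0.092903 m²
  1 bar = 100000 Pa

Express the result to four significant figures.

0.03571 bar

4.003 ft² × 0.092903 = 0.371891 m²
P = F / A = 1328 N / 0.371891 m² = 3570.94 Pa
3570.94 Pa ÷ (100000 Pa/bar) = 0.0357094 bar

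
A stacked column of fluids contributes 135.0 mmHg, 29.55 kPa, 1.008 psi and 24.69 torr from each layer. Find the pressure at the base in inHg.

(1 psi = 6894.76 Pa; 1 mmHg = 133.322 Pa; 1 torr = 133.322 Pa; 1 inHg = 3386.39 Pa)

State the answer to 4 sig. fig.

135.0 mmHg × 133.322 = 17998.5 Pa
29.55 kPa × 1000 = 29550 Pa
1.008 psi × 6894.76 = 6949.92 Pa
24.69 torr × 133.322 = 3291.72 Pa
Combined: 17998.5 + 29550 + 6949.92 + 3291.72 = 57790.1 Pa
In inHg: 57790.1 / 3386.39 = 17.0654 inHg

17.07 inHg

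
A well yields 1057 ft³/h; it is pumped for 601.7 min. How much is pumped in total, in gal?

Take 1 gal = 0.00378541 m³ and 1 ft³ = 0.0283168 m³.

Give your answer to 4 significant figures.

7.929×10⁴ gal

1057 ft³/h → 0.00831413 m³/s
601.7 min → 36102 s
V = Q × t = 0.00831413 × 36102 = 300.157 m³
In gal: 300.157 / 0.00378541 = 79293.1 gal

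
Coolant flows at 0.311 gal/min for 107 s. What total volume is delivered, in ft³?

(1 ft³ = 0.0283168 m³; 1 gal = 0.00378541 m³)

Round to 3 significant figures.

0.0741 ft³

0.311 gal/min → 1.9621×10⁻⁵ m³/s
V = Q × t = 1.9621×10⁻⁵ × 107 = 0.00209945 m³
In ft³: 0.00209945 / 0.0283168 = 0.0741415 ft³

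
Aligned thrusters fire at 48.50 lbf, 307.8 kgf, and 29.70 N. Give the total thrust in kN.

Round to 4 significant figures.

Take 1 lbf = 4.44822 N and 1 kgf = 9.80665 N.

3.264 kN

48.50 lbf × 4.44822 = 215.739 N
307.8 kgf × 9.80665 = 3018.49 N
29.70 N (already N)
Combined: 215.739 + 3018.49 + 29.7 = 3263.93 N
In kN: 3263.93 / 1000 = 3.26393 kN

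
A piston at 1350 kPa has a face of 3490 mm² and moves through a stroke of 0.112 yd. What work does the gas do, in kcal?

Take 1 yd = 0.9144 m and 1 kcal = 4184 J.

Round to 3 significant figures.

0.115 kcal

1350 kPa → 1.35×10⁶ Pa
3490 mm² → 0.00349 m²
F = P × A = 1.35×10⁶ × 0.00349 = 4711.5 N
0.112 yd → 0.102413 m
W = F × d = 4711.5 × 0.102413 = 482.519 J
In kcal: 482.519 / 4184 = 0.115325 kcal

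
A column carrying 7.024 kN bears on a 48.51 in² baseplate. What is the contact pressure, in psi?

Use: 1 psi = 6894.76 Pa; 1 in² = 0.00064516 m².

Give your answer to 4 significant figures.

32.55 psi

7.024 kN × 1000 = 7024 N
48.51 in² × 0.00064516 = 0.0312967 m²
P = F / A = 7024 N / 0.0312967 m² = 224433 Pa
224433 Pa ÷ (6894.76 Pa/psi) = 32.5512 psi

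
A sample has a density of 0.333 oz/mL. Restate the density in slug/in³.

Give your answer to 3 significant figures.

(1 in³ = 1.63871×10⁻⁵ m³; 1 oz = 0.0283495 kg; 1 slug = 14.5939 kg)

0.333 oz/mL × 0.0283495 kg/oz ÷ 10⁻⁶ m³/mL = 9440.38 kg/m³
9440.38 kg/m³ ÷ 14.5939 kg/slug × 1.63871×10⁻⁵ m³/in³ = 0.0106004 slug/in³

0.0106 slug/in³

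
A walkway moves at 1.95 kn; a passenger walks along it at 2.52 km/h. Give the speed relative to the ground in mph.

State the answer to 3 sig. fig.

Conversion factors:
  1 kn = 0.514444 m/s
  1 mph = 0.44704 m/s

3.81 mph

1.95 kn × 0.514444 = 1.00317 m/s
2.52 km/h × (1/3.6) = 0.7 m/s
Combined: 1.00317 + 0.7 = 1.70317 m/s
In mph: 1.70317 / 0.44704 = 3.80988 mph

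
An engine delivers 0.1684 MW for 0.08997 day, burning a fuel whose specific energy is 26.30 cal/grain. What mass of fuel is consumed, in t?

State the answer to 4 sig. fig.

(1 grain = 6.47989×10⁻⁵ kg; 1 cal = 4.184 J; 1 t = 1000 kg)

0.1684 MW → 168400 W
0.08997 day → 7773.41 s
E = P × t = 168400 × 7773.41 = 1.30904×10⁹ J
26.30 cal/grain → 1.69816×10⁶ J/kg
m = E / e_s = 1.30904×10⁹ / 1.69816×10⁶ = 770.858 kg
In t: 770.858 / 1000 = 0.770858 t

0.7709 t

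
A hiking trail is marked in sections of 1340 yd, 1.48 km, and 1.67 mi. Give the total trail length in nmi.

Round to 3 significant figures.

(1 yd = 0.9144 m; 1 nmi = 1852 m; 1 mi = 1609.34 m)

1340 yd × 0.9144 → 1225.3 m
1.48 km × 1000 → 1480 m
1.67 mi × 1609.34 → 2687.6 m
Combined: 1225.3 + 1480 + 2687.6 = 5392.9 m
In nmi: 5392.9 / 1852 = 2.91193 nmi

2.91 nmi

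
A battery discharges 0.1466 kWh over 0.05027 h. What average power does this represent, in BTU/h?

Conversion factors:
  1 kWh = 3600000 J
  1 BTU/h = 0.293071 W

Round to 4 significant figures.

9951 BTU/h

0.1466 kWh × 3600000 → 527760 J
0.05027 h × 3600 → 180.972 s
P = E / t = 527760 J / 180.972 s = 2916.25 W
2916.25 W ÷ (0.293071 W/BTU/h) = 9950.66 BTU/h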